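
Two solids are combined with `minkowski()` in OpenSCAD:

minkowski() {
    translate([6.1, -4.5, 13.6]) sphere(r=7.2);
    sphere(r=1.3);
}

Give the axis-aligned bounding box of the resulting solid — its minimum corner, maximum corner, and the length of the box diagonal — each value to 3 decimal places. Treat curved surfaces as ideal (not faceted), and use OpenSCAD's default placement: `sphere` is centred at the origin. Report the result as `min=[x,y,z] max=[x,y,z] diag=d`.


A = translate([6.1, -4.5, 13.6]) sphere(r=7.2) → bbox [-1.1,-11.7,6.4] .. [13.3,2.7,20.8]
B = sphere(r=1.3) → bbox [-1.3,-1.3,-1.3] .. [1.3,1.3,1.3]
lo = A.lo+B.lo = [-1.1-1.3, -11.7-1.3, 6.4-1.3] = [-2.400,-13.000,5.100]
hi = A.hi+B.hi = [13.3+1.3, 2.7+1.3, 20.8+1.3] = [14.600,4.000,22.100]
diag = √(17²+17²+17²) = √867 = 29.445

min=[-2.400,-13.000,5.100] max=[14.600,4.000,22.100] diag=29.445


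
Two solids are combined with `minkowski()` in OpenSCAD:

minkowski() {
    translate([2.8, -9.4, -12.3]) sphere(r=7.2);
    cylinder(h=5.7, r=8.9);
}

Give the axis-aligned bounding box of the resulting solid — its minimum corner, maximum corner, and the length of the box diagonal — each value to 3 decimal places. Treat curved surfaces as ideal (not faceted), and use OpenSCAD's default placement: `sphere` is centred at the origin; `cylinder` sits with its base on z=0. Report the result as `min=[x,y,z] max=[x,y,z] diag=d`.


min=[-13.300,-25.500,-19.500] max=[18.900,6.700,0.600] diag=49.776

A = translate([2.8, -9.4, -12.3]) sphere(r=7.2) → bbox [-4.4,-16.6,-19.5] .. [10,-2.2,-5.1]
B = cylinder(h=5.7, r=8.9) → bbox [-8.9,-8.9,0] .. [8.9,8.9,5.7]
lo = A.lo+B.lo = [-4.4-8.9, -16.6-8.9, -19.5+0] = [-13.300,-25.500,-19.500]
hi = A.hi+B.hi = [10+8.9, -2.2+8.9, -5.1+5.7] = [18.900,6.700,0.600]
diag = √(32.2²+32.2²+20.1²) = √2477.69 = 49.776


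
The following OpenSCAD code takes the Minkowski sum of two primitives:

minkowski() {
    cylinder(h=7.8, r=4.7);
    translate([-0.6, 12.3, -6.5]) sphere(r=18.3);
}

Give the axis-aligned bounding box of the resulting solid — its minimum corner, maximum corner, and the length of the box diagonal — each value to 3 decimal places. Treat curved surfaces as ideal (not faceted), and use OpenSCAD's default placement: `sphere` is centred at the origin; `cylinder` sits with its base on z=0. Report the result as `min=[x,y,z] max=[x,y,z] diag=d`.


min=[-23.600,-10.700,-24.800] max=[22.400,35.300,19.600] diag=78.761

A = translate([-0.6, 12.3, -6.5]) sphere(r=18.3) → bbox [-18.9,-6,-24.8] .. [17.7,30.6,11.8]
B = cylinder(h=7.8, r=4.7) → bbox [-4.7,-4.7,0] .. [4.7,4.7,7.8]
lo = A.lo+B.lo = [-18.9-4.7, -6-4.7, -24.8+0] = [-23.600,-10.700,-24.800]
hi = A.hi+B.hi = [17.7+4.7, 30.6+4.7, 11.8+7.8] = [22.400,35.300,19.600]
diag = √(46²+46²+44.4²) = √6203.36 = 78.761


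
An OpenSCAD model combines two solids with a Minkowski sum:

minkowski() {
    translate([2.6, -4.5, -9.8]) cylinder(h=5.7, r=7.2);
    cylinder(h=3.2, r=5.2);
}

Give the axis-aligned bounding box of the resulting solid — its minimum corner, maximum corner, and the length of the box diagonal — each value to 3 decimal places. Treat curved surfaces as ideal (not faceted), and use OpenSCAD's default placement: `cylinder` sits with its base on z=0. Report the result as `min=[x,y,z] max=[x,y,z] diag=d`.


A = translate([2.6, -4.5, -9.8]) cylinder(h=5.7, r=7.2) → bbox [-4.6,-11.7,-9.8] .. [9.8,2.7,-4.1]
B = cylinder(h=3.2, r=5.2) → bbox [-5.2,-5.2,0] .. [5.2,5.2,3.2]
lo = A.lo+B.lo = [-4.6-5.2, -11.7-5.2, -9.8+0] = [-9.800,-16.900,-9.800]
hi = A.hi+B.hi = [9.8+5.2, 2.7+5.2, -4.1+3.2] = [15.000,7.900,-0.900]
diag = √(24.8²+24.8²+8.9²) = √1309.29 = 36.184

min=[-9.800,-16.900,-9.800] max=[15.000,7.900,-0.900] diag=36.184


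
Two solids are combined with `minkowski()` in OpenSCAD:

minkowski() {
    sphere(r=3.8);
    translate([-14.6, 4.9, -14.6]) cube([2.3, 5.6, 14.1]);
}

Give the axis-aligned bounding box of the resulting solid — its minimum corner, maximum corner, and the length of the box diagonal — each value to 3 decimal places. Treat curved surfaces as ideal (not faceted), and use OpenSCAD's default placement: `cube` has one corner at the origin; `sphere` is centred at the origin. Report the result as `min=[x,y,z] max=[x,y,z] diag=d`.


A = translate([-14.6, 4.9, -14.6]) cube([2.3, 5.6, 14.1]) → bbox [-14.6,4.9,-14.6] .. [-12.3,10.5,-0.5]
B = sphere(r=3.8) → bbox [-3.8,-3.8,-3.8] .. [3.8,3.8,3.8]
lo = A.lo+B.lo = [-14.6-3.8, 4.9-3.8, -14.6-3.8] = [-18.400,1.100,-18.400]
hi = A.hi+B.hi = [-12.3+3.8, 10.5+3.8, -0.5+3.8] = [-8.500,14.300,3.300]
diag = √(9.9²+13.2²+21.7²) = √743.14 = 27.261

min=[-18.400,1.100,-18.400] max=[-8.500,14.300,3.300] diag=27.261


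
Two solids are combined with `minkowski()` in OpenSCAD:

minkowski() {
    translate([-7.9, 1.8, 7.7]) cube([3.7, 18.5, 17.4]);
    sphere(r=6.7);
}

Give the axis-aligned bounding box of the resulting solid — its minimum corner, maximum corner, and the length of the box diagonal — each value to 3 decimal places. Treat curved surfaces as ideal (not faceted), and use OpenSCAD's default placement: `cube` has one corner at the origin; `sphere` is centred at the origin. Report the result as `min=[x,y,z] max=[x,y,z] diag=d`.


min=[-14.600,-4.900,1.000] max=[2.500,27.000,31.800] diag=47.525

A = translate([-7.9, 1.8, 7.7]) cube([3.7, 18.5, 17.4]) → bbox [-7.9,1.8,7.7] .. [-4.2,20.3,25.1]
B = sphere(r=6.7) → bbox [-6.7,-6.7,-6.7] .. [6.7,6.7,6.7]
lo = A.lo+B.lo = [-7.9-6.7, 1.8-6.7, 7.7-6.7] = [-14.600,-4.900,1.000]
hi = A.hi+B.hi = [-4.2+6.7, 20.3+6.7, 25.1+6.7] = [2.500,27.000,31.800]
diag = √(17.1²+31.9²+30.8²) = √2258.66 = 47.525


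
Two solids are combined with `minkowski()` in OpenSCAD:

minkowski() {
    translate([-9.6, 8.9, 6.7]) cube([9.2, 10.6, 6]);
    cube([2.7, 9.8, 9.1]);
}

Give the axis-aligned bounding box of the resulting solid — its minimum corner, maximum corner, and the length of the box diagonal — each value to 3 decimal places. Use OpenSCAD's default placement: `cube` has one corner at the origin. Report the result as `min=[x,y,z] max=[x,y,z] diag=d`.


A = translate([-9.6, 8.9, 6.7]) cube([9.2, 10.6, 6]) → bbox [-9.6,8.9,6.7] .. [-0.4,19.5,12.7]
B = cube([2.7, 9.8, 9.1]) → bbox [0,0,0] .. [2.7,9.8,9.1]
lo = A.lo+B.lo = [-9.6+0, 8.9+0, 6.7+0] = [-9.600,8.900,6.700]
hi = A.hi+B.hi = [-0.4+2.7, 19.5+9.8, 12.7+9.1] = [2.300,29.300,21.800]
diag = √(11.9²+20.4²+15.1²) = √785.78 = 28.032

min=[-9.600,8.900,6.700] max=[2.300,29.300,21.800] diag=28.032


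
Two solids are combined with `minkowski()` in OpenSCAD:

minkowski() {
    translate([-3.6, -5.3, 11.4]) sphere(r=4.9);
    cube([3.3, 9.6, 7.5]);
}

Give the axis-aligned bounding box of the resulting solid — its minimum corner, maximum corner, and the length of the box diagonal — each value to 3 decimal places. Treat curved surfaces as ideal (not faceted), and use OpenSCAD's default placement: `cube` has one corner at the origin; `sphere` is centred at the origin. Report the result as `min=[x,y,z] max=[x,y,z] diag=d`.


min=[-8.500,-10.200,6.500] max=[4.600,9.200,23.800] diag=29.108

A = translate([-3.6, -5.3, 11.4]) sphere(r=4.9) → bbox [-8.5,-10.2,6.5] .. [1.3,-0.4,16.3]
B = cube([3.3, 9.6, 7.5]) → bbox [0,0,0] .. [3.3,9.6,7.5]
lo = A.lo+B.lo = [-8.5+0, -10.2+0, 6.5+0] = [-8.500,-10.200,6.500]
hi = A.hi+B.hi = [1.3+3.3, -0.4+9.6, 16.3+7.5] = [4.600,9.200,23.800]
diag = √(13.1²+19.4²+17.3²) = √847.26 = 29.108


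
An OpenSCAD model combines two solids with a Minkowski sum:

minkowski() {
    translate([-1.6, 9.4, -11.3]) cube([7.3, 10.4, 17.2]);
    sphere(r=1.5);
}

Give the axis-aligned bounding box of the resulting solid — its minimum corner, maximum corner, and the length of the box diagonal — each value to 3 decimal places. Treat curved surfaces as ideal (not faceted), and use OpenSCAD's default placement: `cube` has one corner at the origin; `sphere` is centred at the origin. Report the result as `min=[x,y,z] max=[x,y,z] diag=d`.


min=[-3.100,7.900,-12.800] max=[7.200,21.300,7.400] diag=26.338

A = translate([-1.6, 9.4, -11.3]) cube([7.3, 10.4, 17.2]) → bbox [-1.6,9.4,-11.3] .. [5.7,19.8,5.9]
B = sphere(r=1.5) → bbox [-1.5,-1.5,-1.5] .. [1.5,1.5,1.5]
lo = A.lo+B.lo = [-1.6-1.5, 9.4-1.5, -11.3-1.5] = [-3.100,7.900,-12.800]
hi = A.hi+B.hi = [5.7+1.5, 19.8+1.5, 5.9+1.5] = [7.200,21.300,7.400]
diag = √(10.3²+13.4²+20.2²) = √693.69 = 26.338


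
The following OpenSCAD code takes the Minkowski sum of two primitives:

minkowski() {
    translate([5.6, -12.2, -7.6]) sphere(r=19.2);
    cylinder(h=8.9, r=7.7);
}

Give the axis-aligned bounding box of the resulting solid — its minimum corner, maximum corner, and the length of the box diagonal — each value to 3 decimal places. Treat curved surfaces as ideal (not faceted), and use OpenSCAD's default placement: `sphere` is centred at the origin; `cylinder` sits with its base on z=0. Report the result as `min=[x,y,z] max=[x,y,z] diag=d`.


min=[-21.300,-39.100,-26.800] max=[32.500,14.700,20.500] diag=89.589

A = translate([5.6, -12.2, -7.6]) sphere(r=19.2) → bbox [-13.6,-31.4,-26.8] .. [24.8,7,11.6]
B = cylinder(h=8.9, r=7.7) → bbox [-7.7,-7.7,0] .. [7.7,7.7,8.9]
lo = A.lo+B.lo = [-13.6-7.7, -31.4-7.7, -26.8+0] = [-21.300,-39.100,-26.800]
hi = A.hi+B.hi = [24.8+7.7, 7+7.7, 11.6+8.9] = [32.500,14.700,20.500]
diag = √(53.8²+53.8²+47.3²) = √8026.17 = 89.589


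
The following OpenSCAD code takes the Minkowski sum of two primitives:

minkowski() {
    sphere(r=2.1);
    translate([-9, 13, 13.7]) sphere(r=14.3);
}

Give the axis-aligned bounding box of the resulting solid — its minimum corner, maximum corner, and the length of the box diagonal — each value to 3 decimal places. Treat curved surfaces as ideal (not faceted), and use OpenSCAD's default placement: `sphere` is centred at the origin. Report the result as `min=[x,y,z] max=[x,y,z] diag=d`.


A = translate([-9, 13, 13.7]) sphere(r=14.3) → bbox [-23.3,-1.3,-0.6] .. [5.3,27.3,28]
B = sphere(r=2.1) → bbox [-2.1,-2.1,-2.1] .. [2.1,2.1,2.1]
lo = A.lo+B.lo = [-23.3-2.1, -1.3-2.1, -0.6-2.1] = [-25.400,-3.400,-2.700]
hi = A.hi+B.hi = [5.3+2.1, 27.3+2.1, 28+2.1] = [7.400,29.400,30.100]
diag = √(32.8²+32.8²+32.8²) = √3227.52 = 56.811

min=[-25.400,-3.400,-2.700] max=[7.400,29.400,30.100] diag=56.811


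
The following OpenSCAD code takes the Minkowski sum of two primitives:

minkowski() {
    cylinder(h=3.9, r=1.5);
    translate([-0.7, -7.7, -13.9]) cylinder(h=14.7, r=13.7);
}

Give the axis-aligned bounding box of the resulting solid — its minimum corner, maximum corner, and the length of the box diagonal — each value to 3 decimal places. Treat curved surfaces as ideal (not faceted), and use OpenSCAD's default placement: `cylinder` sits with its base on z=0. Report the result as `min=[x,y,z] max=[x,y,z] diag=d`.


min=[-15.900,-22.900,-13.900] max=[14.500,7.500,4.700] diag=46.843

A = translate([-0.7, -7.7, -13.9]) cylinder(h=14.7, r=13.7) → bbox [-14.4,-21.4,-13.9] .. [13,6,0.8]
B = cylinder(h=3.9, r=1.5) → bbox [-1.5,-1.5,0] .. [1.5,1.5,3.9]
lo = A.lo+B.lo = [-14.4-1.5, -21.4-1.5, -13.9+0] = [-15.900,-22.900,-13.900]
hi = A.hi+B.hi = [13+1.5, 6+1.5, 0.8+3.9] = [14.500,7.500,4.700]
diag = √(30.4²+30.4²+18.6²) = √2194.28 = 46.843


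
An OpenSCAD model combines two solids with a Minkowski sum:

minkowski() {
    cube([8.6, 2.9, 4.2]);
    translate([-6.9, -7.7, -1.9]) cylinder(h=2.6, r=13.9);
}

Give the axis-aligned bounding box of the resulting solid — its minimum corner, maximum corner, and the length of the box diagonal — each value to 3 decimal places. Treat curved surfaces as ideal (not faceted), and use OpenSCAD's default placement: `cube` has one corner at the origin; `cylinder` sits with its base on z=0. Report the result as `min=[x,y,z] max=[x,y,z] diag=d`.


min=[-20.800,-21.600,-1.900] max=[15.600,9.100,4.900] diag=48.101

A = translate([-6.9, -7.7, -1.9]) cylinder(h=2.6, r=13.9) → bbox [-20.8,-21.6,-1.9] .. [7,6.2,0.7]
B = cube([8.6, 2.9, 4.2]) → bbox [0,0,0] .. [8.6,2.9,4.2]
lo = A.lo+B.lo = [-20.8+0, -21.6+0, -1.9+0] = [-20.800,-21.600,-1.900]
hi = A.hi+B.hi = [7+8.6, 6.2+2.9, 0.7+4.2] = [15.600,9.100,4.900]
diag = √(36.4²+30.7²+6.8²) = √2313.69 = 48.101


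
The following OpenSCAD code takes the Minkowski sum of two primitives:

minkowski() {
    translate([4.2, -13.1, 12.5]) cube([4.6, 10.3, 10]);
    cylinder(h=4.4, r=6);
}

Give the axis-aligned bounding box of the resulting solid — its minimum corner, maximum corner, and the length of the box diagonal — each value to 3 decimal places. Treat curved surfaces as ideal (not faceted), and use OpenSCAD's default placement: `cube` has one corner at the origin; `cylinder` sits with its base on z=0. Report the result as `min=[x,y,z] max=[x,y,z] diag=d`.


A = translate([4.2, -13.1, 12.5]) cube([4.6, 10.3, 10]) → bbox [4.2,-13.1,12.5] .. [8.8,-2.8,22.5]
B = cylinder(h=4.4, r=6) → bbox [-6,-6,0] .. [6,6,4.4]
lo = A.lo+B.lo = [4.2-6, -13.1-6, 12.5+0] = [-1.800,-19.100,12.500]
hi = A.hi+B.hi = [8.8+6, -2.8+6, 22.5+4.4] = [14.800,3.200,26.900]
diag = √(16.6²+22.3²+14.4²) = √980.21 = 31.308

min=[-1.800,-19.100,12.500] max=[14.800,3.200,26.900] diag=31.308


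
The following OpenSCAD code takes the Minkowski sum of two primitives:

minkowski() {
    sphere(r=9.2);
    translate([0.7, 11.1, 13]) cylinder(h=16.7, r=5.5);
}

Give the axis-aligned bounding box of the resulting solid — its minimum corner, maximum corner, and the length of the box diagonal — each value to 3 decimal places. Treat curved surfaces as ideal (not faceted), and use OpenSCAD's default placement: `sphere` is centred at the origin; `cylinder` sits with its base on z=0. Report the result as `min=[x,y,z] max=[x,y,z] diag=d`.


A = translate([0.7, 11.1, 13]) cylinder(h=16.7, r=5.5) → bbox [-4.8,5.6,13] .. [6.2,16.6,29.7]
B = sphere(r=9.2) → bbox [-9.2,-9.2,-9.2] .. [9.2,9.2,9.2]
lo = A.lo+B.lo = [-4.8-9.2, 5.6-9.2, 13-9.2] = [-14.000,-3.600,3.800]
hi = A.hi+B.hi = [6.2+9.2, 16.6+9.2, 29.7+9.2] = [15.400,25.800,38.900]
diag = √(29.4²+29.4²+35.1²) = √2960.73 = 54.413

min=[-14.000,-3.600,3.800] max=[15.400,25.800,38.900] diag=54.413


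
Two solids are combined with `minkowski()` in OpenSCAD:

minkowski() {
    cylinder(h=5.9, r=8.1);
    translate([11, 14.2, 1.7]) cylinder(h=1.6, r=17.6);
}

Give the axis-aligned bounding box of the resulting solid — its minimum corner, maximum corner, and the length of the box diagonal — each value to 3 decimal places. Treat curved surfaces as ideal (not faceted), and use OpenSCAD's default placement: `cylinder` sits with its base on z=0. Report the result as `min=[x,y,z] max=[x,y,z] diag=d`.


A = translate([11, 14.2, 1.7]) cylinder(h=1.6, r=17.6) → bbox [-6.6,-3.4,1.7] .. [28.6,31.8,3.3]
B = cylinder(h=5.9, r=8.1) → bbox [-8.1,-8.1,0] .. [8.1,8.1,5.9]
lo = A.lo+B.lo = [-6.6-8.1, -3.4-8.1, 1.7+0] = [-14.700,-11.500,1.700]
hi = A.hi+B.hi = [28.6+8.1, 31.8+8.1, 3.3+5.9] = [36.700,39.900,9.200]
diag = √(51.4²+51.4²+7.5²) = √5340.17 = 73.076

min=[-14.700,-11.500,1.700] max=[36.700,39.900,9.200] diag=73.076


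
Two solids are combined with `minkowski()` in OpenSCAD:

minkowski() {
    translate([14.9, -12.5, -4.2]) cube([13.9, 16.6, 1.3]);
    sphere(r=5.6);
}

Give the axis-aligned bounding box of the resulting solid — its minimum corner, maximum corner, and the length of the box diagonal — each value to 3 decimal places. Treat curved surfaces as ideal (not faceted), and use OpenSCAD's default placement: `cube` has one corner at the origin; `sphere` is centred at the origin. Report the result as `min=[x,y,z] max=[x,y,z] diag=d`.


A = translate([14.9, -12.5, -4.2]) cube([13.9, 16.6, 1.3]) → bbox [14.9,-12.5,-4.2] .. [28.8,4.1,-2.9]
B = sphere(r=5.6) → bbox [-5.6,-5.6,-5.6] .. [5.6,5.6,5.6]
lo = A.lo+B.lo = [14.9-5.6, -12.5-5.6, -4.2-5.6] = [9.300,-18.100,-9.800]
hi = A.hi+B.hi = [28.8+5.6, 4.1+5.6, -2.9+5.6] = [34.400,9.700,2.700]
diag = √(25.1²+27.8²+12.5²) = √1559.1 = 39.485

min=[9.300,-18.100,-9.800] max=[34.400,9.700,2.700] diag=39.485


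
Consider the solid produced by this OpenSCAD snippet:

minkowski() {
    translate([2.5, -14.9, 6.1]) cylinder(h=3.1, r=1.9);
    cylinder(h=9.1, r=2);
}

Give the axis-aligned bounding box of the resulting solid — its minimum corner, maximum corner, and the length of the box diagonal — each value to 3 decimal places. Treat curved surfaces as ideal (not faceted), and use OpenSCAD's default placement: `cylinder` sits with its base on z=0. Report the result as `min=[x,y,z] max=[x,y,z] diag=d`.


min=[-1.400,-18.800,6.100] max=[6.400,-11.000,18.300] diag=16.447

A = translate([2.5, -14.9, 6.1]) cylinder(h=3.1, r=1.9) → bbox [0.6,-16.8,6.1] .. [4.4,-13,9.2]
B = cylinder(h=9.1, r=2) → bbox [-2,-2,0] .. [2,2,9.1]
lo = A.lo+B.lo = [0.6-2, -16.8-2, 6.1+0] = [-1.400,-18.800,6.100]
hi = A.hi+B.hi = [4.4+2, -13+2, 9.2+9.1] = [6.400,-11.000,18.300]
diag = √(7.8²+7.8²+12.2²) = √270.52 = 16.447


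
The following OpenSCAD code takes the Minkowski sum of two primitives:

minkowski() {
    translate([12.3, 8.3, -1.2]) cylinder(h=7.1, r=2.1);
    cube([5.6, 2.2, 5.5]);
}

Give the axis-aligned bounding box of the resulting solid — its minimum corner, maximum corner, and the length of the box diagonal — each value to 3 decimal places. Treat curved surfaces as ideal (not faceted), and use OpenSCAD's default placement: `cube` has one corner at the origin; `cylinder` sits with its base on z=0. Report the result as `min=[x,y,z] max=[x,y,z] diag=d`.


min=[10.200,6.200,-1.200] max=[20.000,12.600,11.400] diag=17.198

A = translate([12.3, 8.3, -1.2]) cylinder(h=7.1, r=2.1) → bbox [10.2,6.2,-1.2] .. [14.4,10.4,5.9]
B = cube([5.6, 2.2, 5.5]) → bbox [0,0,0] .. [5.6,2.2,5.5]
lo = A.lo+B.lo = [10.2+0, 6.2+0, -1.2+0] = [10.200,6.200,-1.200]
hi = A.hi+B.hi = [14.4+5.6, 10.4+2.2, 5.9+5.5] = [20.000,12.600,11.400]
diag = √(9.8²+6.4²+12.6²) = √295.76 = 17.198


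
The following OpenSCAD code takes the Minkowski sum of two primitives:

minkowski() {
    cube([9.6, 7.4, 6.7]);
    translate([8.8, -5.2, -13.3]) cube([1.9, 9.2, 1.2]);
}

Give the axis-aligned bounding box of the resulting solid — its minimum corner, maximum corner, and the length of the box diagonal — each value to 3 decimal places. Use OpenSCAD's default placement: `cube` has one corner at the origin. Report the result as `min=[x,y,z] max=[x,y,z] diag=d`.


min=[8.800,-5.200,-13.300] max=[20.300,11.400,-5.400] diag=21.685

A = translate([8.8, -5.2, -13.3]) cube([1.9, 9.2, 1.2]) → bbox [8.8,-5.2,-13.3] .. [10.7,4,-12.1]
B = cube([9.6, 7.4, 6.7]) → bbox [0,0,0] .. [9.6,7.4,6.7]
lo = A.lo+B.lo = [8.8+0, -5.2+0, -13.3+0] = [8.800,-5.200,-13.300]
hi = A.hi+B.hi = [10.7+9.6, 4+7.4, -12.1+6.7] = [20.300,11.400,-5.400]
diag = √(11.5²+16.6²+7.9²) = √470.22 = 21.685


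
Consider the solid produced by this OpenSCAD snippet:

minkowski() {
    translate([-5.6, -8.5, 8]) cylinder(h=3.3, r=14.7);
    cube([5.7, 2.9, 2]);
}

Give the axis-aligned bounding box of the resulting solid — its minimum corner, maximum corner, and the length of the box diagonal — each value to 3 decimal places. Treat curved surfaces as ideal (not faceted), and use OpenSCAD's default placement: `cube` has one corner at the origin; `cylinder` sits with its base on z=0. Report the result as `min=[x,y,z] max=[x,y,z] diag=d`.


min=[-20.300,-23.200,8.000] max=[14.800,9.100,13.300] diag=47.994

A = translate([-5.6, -8.5, 8]) cylinder(h=3.3, r=14.7) → bbox [-20.3,-23.2,8] .. [9.1,6.2,11.3]
B = cube([5.7, 2.9, 2]) → bbox [0,0,0] .. [5.7,2.9,2]
lo = A.lo+B.lo = [-20.3+0, -23.2+0, 8+0] = [-20.300,-23.200,8.000]
hi = A.hi+B.hi = [9.1+5.7, 6.2+2.9, 11.3+2] = [14.800,9.100,13.300]
diag = √(35.1²+32.3²+5.3²) = √2303.39 = 47.994


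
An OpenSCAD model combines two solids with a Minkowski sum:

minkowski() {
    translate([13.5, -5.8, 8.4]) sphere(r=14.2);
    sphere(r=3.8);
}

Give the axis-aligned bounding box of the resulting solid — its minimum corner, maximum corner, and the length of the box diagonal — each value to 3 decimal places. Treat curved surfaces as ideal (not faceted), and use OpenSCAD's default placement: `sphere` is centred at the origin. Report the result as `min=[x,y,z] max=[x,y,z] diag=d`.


A = translate([13.5, -5.8, 8.4]) sphere(r=14.2) → bbox [-0.7,-20,-5.8] .. [27.7,8.4,22.6]
B = sphere(r=3.8) → bbox [-3.8,-3.8,-3.8] .. [3.8,3.8,3.8]
lo = A.lo+B.lo = [-0.7-3.8, -20-3.8, -5.8-3.8] = [-4.500,-23.800,-9.600]
hi = A.hi+B.hi = [27.7+3.8, 8.4+3.8, 22.6+3.8] = [31.500,12.200,26.400]
diag = √(36²+36²+36²) = √3888 = 62.354

min=[-4.500,-23.800,-9.600] max=[31.500,12.200,26.400] diag=62.354


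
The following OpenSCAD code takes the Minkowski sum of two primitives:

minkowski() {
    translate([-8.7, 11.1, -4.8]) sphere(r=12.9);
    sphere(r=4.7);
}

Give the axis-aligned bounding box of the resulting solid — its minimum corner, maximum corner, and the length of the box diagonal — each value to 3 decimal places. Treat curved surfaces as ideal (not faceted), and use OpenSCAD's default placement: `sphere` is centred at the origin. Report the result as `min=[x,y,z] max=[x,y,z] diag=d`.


min=[-26.300,-6.500,-22.400] max=[8.900,28.700,12.800] diag=60.968

A = translate([-8.7, 11.1, -4.8]) sphere(r=12.9) → bbox [-21.6,-1.8,-17.7] .. [4.2,24,8.1]
B = sphere(r=4.7) → bbox [-4.7,-4.7,-4.7] .. [4.7,4.7,4.7]
lo = A.lo+B.lo = [-21.6-4.7, -1.8-4.7, -17.7-4.7] = [-26.300,-6.500,-22.400]
hi = A.hi+B.hi = [4.2+4.7, 24+4.7, 8.1+4.7] = [8.900,28.700,12.800]
diag = √(35.2²+35.2²+35.2²) = √3717.12 = 60.968


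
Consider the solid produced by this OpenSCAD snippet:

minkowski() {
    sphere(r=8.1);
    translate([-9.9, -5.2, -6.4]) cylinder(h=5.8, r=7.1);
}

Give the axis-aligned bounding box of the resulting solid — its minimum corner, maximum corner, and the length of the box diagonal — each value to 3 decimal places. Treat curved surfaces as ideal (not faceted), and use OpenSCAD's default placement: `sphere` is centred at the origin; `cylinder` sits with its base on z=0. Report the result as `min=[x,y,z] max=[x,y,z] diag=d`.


A = translate([-9.9, -5.2, -6.4]) cylinder(h=5.8, r=7.1) → bbox [-17,-12.3,-6.4] .. [-2.8,1.9,-0.6]
B = sphere(r=8.1) → bbox [-8.1,-8.1,-8.1] .. [8.1,8.1,8.1]
lo = A.lo+B.lo = [-17-8.1, -12.3-8.1, -6.4-8.1] = [-25.100,-20.400,-14.500]
hi = A.hi+B.hi = [-2.8+8.1, 1.9+8.1, -0.6+8.1] = [5.300,10.000,7.500]
diag = √(30.4²+30.4²+22²) = √2332.32 = 48.294

min=[-25.100,-20.400,-14.500] max=[5.300,10.000,7.500] diag=48.294


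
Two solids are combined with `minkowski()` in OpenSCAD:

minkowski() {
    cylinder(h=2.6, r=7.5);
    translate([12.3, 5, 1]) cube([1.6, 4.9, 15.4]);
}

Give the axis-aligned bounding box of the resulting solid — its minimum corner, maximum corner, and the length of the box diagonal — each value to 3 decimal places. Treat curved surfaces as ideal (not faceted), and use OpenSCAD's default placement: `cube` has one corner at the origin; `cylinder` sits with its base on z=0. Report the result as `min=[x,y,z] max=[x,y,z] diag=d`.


A = translate([12.3, 5, 1]) cube([1.6, 4.9, 15.4]) → bbox [12.3,5,1] .. [13.9,9.9,16.4]
B = cylinder(h=2.6, r=7.5) → bbox [-7.5,-7.5,0] .. [7.5,7.5,2.6]
lo = A.lo+B.lo = [12.3-7.5, 5-7.5, 1+0] = [4.800,-2.500,1.000]
hi = A.hi+B.hi = [13.9+7.5, 9.9+7.5, 16.4+2.6] = [21.400,17.400,19.000]
diag = √(16.6²+19.9²+18²) = √995.57 = 31.553

min=[4.800,-2.500,1.000] max=[21.400,17.400,19.000] diag=31.553


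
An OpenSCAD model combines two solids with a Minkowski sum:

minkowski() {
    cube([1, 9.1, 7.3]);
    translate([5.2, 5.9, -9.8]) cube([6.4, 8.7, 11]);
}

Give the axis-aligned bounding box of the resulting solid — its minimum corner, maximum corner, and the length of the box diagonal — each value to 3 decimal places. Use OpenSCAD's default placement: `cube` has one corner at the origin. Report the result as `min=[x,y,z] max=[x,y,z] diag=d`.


A = translate([5.2, 5.9, -9.8]) cube([6.4, 8.7, 11]) → bbox [5.2,5.9,-9.8] .. [11.6,14.6,1.2]
B = cube([1, 9.1, 7.3]) → bbox [0,0,0] .. [1,9.1,7.3]
lo = A.lo+B.lo = [5.2+0, 5.9+0, -9.8+0] = [5.200,5.900,-9.800]
hi = A.hi+B.hi = [11.6+1, 14.6+9.1, 1.2+7.3] = [12.600,23.700,8.500]
diag = √(7.4²+17.8²+18.3²) = √706.49 = 26.580

min=[5.200,5.900,-9.800] max=[12.600,23.700,8.500] diag=26.580


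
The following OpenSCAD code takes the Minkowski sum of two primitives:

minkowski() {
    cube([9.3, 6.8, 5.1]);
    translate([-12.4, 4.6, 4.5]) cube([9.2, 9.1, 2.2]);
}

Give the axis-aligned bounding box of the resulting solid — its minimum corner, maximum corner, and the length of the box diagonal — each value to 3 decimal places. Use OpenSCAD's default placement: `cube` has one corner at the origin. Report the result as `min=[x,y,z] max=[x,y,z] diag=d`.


A = translate([-12.4, 4.6, 4.5]) cube([9.2, 9.1, 2.2]) → bbox [-12.4,4.6,4.5] .. [-3.2,13.7,6.7]
B = cube([9.3, 6.8, 5.1]) → bbox [0,0,0] .. [9.3,6.8,5.1]
lo = A.lo+B.lo = [-12.4+0, 4.6+0, 4.5+0] = [-12.400,4.600,4.500]
hi = A.hi+B.hi = [-3.2+9.3, 13.7+6.8, 6.7+5.1] = [6.100,20.500,11.800]
diag = √(18.5²+15.9²+7.3²) = √648.35 = 25.463

min=[-12.400,4.600,4.500] max=[6.100,20.500,11.800] diag=25.463


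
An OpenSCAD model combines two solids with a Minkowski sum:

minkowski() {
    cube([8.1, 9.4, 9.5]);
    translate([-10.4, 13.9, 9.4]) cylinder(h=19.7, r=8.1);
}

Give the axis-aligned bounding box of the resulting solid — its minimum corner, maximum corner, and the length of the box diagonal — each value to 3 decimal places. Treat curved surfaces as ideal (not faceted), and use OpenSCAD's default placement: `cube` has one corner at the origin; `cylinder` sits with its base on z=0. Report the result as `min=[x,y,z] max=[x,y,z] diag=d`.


A = translate([-10.4, 13.9, 9.4]) cylinder(h=19.7, r=8.1) → bbox [-18.5,5.8,9.4] .. [-2.3,22,29.1]
B = cube([8.1, 9.4, 9.5]) → bbox [0,0,0] .. [8.1,9.4,9.5]
lo = A.lo+B.lo = [-18.5+0, 5.8+0, 9.4+0] = [-18.500,5.800,9.400]
hi = A.hi+B.hi = [-2.3+8.1, 22+9.4, 29.1+9.5] = [5.800,31.400,38.600]
diag = √(24.3²+25.6²+29.2²) = √2098.49 = 45.809

min=[-18.500,5.800,9.400] max=[5.800,31.400,38.600] diag=45.809


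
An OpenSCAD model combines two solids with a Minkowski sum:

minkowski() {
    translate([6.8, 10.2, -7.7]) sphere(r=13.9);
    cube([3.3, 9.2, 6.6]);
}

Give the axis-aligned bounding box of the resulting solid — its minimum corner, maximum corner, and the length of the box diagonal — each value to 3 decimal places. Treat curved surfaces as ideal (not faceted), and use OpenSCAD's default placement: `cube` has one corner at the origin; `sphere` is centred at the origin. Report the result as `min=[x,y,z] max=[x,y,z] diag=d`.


A = translate([6.8, 10.2, -7.7]) sphere(r=13.9) → bbox [-7.1,-3.7,-21.6] .. [20.7,24.1,6.2]
B = cube([3.3, 9.2, 6.6]) → bbox [0,0,0] .. [3.3,9.2,6.6]
lo = A.lo+B.lo = [-7.1+0, -3.7+0, -21.6+0] = [-7.100,-3.700,-21.600]
hi = A.hi+B.hi = [20.7+3.3, 24.1+9.2, 6.2+6.6] = [24.000,33.300,12.800]
diag = √(31.1²+37²+34.4²) = √3519.57 = 59.326

min=[-7.100,-3.700,-21.600] max=[24.000,33.300,12.800] diag=59.326


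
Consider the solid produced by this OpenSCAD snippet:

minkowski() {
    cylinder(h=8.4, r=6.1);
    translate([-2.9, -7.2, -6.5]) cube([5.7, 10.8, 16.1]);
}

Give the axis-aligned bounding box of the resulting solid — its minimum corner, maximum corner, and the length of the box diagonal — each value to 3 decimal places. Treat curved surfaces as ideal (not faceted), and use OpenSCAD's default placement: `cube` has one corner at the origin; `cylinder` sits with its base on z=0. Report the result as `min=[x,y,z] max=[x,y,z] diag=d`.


min=[-9.000,-13.300,-6.500] max=[8.900,9.700,18.000] diag=38.074

A = translate([-2.9, -7.2, -6.5]) cube([5.7, 10.8, 16.1]) → bbox [-2.9,-7.2,-6.5] .. [2.8,3.6,9.6]
B = cylinder(h=8.4, r=6.1) → bbox [-6.1,-6.1,0] .. [6.1,6.1,8.4]
lo = A.lo+B.lo = [-2.9-6.1, -7.2-6.1, -6.5+0] = [-9.000,-13.300,-6.500]
hi = A.hi+B.hi = [2.8+6.1, 3.6+6.1, 9.6+8.4] = [8.900,9.700,18.000]
diag = √(17.9²+23²+24.5²) = √1449.66 = 38.074


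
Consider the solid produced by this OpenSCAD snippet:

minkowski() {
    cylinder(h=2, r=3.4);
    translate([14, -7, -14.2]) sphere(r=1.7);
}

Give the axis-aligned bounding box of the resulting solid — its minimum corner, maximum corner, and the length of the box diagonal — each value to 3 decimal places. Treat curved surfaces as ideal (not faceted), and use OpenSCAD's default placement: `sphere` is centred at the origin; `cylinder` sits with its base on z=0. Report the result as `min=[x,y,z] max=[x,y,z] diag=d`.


A = translate([14, -7, -14.2]) sphere(r=1.7) → bbox [12.3,-8.7,-15.9] .. [15.7,-5.3,-12.5]
B = cylinder(h=2, r=3.4) → bbox [-3.4,-3.4,0] .. [3.4,3.4,2]
lo = A.lo+B.lo = [12.3-3.4, -8.7-3.4, -15.9+0] = [8.900,-12.100,-15.900]
hi = A.hi+B.hi = [15.7+3.4, -5.3+3.4, -12.5+2] = [19.100,-1.900,-10.500]
diag = √(10.2²+10.2²+5.4²) = √237.24 = 15.403

min=[8.900,-12.100,-15.900] max=[19.100,-1.900,-10.500] diag=15.403


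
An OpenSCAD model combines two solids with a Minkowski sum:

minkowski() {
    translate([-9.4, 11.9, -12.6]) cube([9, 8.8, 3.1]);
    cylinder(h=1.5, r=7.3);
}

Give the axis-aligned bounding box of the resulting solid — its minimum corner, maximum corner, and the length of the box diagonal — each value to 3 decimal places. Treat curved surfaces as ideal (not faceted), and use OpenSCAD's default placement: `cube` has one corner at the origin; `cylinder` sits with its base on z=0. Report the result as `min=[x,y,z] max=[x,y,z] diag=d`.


A = translate([-9.4, 11.9, -12.6]) cube([9, 8.8, 3.1]) → bbox [-9.4,11.9,-12.6] .. [-0.4,20.7,-9.5]
B = cylinder(h=1.5, r=7.3) → bbox [-7.3,-7.3,0] .. [7.3,7.3,1.5]
lo = A.lo+B.lo = [-9.4-7.3, 11.9-7.3, -12.6+0] = [-16.700,4.600,-12.600]
hi = A.hi+B.hi = [-0.4+7.3, 20.7+7.3, -9.5+1.5] = [6.900,28.000,-8.000]
diag = √(23.6²+23.4²+4.6²) = √1125.68 = 33.551

min=[-16.700,4.600,-12.600] max=[6.900,28.000,-8.000] diag=33.551


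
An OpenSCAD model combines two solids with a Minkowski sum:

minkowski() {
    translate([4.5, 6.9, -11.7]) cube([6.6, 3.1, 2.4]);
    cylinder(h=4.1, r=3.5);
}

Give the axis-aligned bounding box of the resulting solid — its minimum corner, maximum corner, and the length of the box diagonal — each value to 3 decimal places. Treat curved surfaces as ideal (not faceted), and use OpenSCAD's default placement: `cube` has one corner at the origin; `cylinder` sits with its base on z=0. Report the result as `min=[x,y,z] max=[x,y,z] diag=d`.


min=[1.000,3.400,-11.700] max=[14.600,13.500,-5.200] diag=18.144

A = translate([4.5, 6.9, -11.7]) cube([6.6, 3.1, 2.4]) → bbox [4.5,6.9,-11.7] .. [11.1,10,-9.3]
B = cylinder(h=4.1, r=3.5) → bbox [-3.5,-3.5,0] .. [3.5,3.5,4.1]
lo = A.lo+B.lo = [4.5-3.5, 6.9-3.5, -11.7+0] = [1.000,3.400,-11.700]
hi = A.hi+B.hi = [11.1+3.5, 10+3.5, -9.3+4.1] = [14.600,13.500,-5.200]
diag = √(13.6²+10.1²+6.5²) = √329.22 = 18.144


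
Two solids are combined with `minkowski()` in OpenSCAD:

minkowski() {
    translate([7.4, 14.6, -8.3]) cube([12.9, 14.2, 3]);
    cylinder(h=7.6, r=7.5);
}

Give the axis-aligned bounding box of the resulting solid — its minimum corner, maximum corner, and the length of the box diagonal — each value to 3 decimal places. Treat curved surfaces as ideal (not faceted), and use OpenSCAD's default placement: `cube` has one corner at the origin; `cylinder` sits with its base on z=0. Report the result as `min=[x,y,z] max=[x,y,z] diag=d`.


A = translate([7.4, 14.6, -8.3]) cube([12.9, 14.2, 3]) → bbox [7.4,14.6,-8.3] .. [20.3,28.8,-5.3]
B = cylinder(h=7.6, r=7.5) → bbox [-7.5,-7.5,0] .. [7.5,7.5,7.6]
lo = A.lo+B.lo = [7.4-7.5, 14.6-7.5, -8.3+0] = [-0.100,7.100,-8.300]
hi = A.hi+B.hi = [20.3+7.5, 28.8+7.5, -5.3+7.6] = [27.800,36.300,2.300]
diag = √(27.9²+29.2²+10.6²) = √1743.41 = 41.754

min=[-0.100,7.100,-8.300] max=[27.800,36.300,2.300] diag=41.754


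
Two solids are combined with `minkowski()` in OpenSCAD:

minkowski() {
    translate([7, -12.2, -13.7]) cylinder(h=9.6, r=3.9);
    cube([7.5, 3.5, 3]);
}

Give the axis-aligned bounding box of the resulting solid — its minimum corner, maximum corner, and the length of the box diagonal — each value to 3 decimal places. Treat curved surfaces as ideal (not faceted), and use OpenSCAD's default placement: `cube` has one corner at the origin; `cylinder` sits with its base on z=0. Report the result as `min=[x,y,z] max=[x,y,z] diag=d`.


min=[3.100,-16.100,-13.700] max=[18.400,-4.800,-1.100] diag=22.815

A = translate([7, -12.2, -13.7]) cylinder(h=9.6, r=3.9) → bbox [3.1,-16.1,-13.7] .. [10.9,-8.3,-4.1]
B = cube([7.5, 3.5, 3]) → bbox [0,0,0] .. [7.5,3.5,3]
lo = A.lo+B.lo = [3.1+0, -16.1+0, -13.7+0] = [3.100,-16.100,-13.700]
hi = A.hi+B.hi = [10.9+7.5, -8.3+3.5, -4.1+3] = [18.400,-4.800,-1.100]
diag = √(15.3²+11.3²+12.6²) = √520.54 = 22.815


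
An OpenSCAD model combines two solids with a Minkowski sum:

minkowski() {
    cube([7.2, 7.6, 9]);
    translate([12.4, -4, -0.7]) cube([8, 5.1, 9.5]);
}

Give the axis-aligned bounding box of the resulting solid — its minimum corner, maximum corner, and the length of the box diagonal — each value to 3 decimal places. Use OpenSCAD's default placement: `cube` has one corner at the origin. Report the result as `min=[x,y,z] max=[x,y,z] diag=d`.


min=[12.400,-4.000,-0.700] max=[27.600,8.700,17.800] diag=27.103

A = translate([12.4, -4, -0.7]) cube([8, 5.1, 9.5]) → bbox [12.4,-4,-0.7] .. [20.4,1.1,8.8]
B = cube([7.2, 7.6, 9]) → bbox [0,0,0] .. [7.2,7.6,9]
lo = A.lo+B.lo = [12.4+0, -4+0, -0.7+0] = [12.400,-4.000,-0.700]
hi = A.hi+B.hi = [20.4+7.2, 1.1+7.6, 8.8+9] = [27.600,8.700,17.800]
diag = √(15.2²+12.7²+18.5²) = √734.58 = 27.103


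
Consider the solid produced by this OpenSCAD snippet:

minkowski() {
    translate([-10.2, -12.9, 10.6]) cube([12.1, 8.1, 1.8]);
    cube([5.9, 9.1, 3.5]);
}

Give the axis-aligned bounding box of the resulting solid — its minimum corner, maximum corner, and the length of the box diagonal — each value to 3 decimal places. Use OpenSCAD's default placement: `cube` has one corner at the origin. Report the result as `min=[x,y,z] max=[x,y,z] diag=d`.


A = translate([-10.2, -12.9, 10.6]) cube([12.1, 8.1, 1.8]) → bbox [-10.2,-12.9,10.6] .. [1.9,-4.8,12.4]
B = cube([5.9, 9.1, 3.5]) → bbox [0,0,0] .. [5.9,9.1,3.5]
lo = A.lo+B.lo = [-10.2+0, -12.9+0, 10.6+0] = [-10.200,-12.900,10.600]
hi = A.hi+B.hi = [1.9+5.9, -4.8+9.1, 12.4+3.5] = [7.800,4.300,15.900]
diag = √(18²+17.2²+5.3²) = √647.93 = 25.454

min=[-10.200,-12.900,10.600] max=[7.800,4.300,15.900] diag=25.454


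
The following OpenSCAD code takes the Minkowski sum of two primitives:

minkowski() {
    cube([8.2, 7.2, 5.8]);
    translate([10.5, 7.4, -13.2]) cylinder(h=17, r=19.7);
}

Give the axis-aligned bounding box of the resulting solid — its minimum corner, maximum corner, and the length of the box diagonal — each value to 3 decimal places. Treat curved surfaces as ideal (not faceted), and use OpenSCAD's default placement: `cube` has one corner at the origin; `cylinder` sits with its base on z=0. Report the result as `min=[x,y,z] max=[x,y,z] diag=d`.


A = translate([10.5, 7.4, -13.2]) cylinder(h=17, r=19.7) → bbox [-9.2,-12.3,-13.2] .. [30.2,27.1,3.8]
B = cube([8.2, 7.2, 5.8]) → bbox [0,0,0] .. [8.2,7.2,5.8]
lo = A.lo+B.lo = [-9.2+0, -12.3+0, -13.2+0] = [-9.200,-12.300,-13.200]
hi = A.hi+B.hi = [30.2+8.2, 27.1+7.2, 3.8+5.8] = [38.400,34.300,9.600]
diag = √(47.6²+46.6²+22.8²) = √4957.16 = 70.407

min=[-9.200,-12.300,-13.200] max=[38.400,34.300,9.600] diag=70.407


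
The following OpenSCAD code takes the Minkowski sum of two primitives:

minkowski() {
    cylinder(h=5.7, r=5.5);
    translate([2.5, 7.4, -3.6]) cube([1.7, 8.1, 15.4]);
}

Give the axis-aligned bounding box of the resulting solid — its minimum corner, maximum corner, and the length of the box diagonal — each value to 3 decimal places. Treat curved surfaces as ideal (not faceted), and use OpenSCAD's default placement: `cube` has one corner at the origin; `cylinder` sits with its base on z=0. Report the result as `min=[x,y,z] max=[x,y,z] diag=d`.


min=[-3.000,1.900,-3.600] max=[9.700,21.000,17.500] diag=31.166

A = translate([2.5, 7.4, -3.6]) cube([1.7, 8.1, 15.4]) → bbox [2.5,7.4,-3.6] .. [4.2,15.5,11.8]
B = cylinder(h=5.7, r=5.5) → bbox [-5.5,-5.5,0] .. [5.5,5.5,5.7]
lo = A.lo+B.lo = [2.5-5.5, 7.4-5.5, -3.6+0] = [-3.000,1.900,-3.600]
hi = A.hi+B.hi = [4.2+5.5, 15.5+5.5, 11.8+5.7] = [9.700,21.000,17.500]
diag = √(12.7²+19.1²+21.1²) = √971.31 = 31.166


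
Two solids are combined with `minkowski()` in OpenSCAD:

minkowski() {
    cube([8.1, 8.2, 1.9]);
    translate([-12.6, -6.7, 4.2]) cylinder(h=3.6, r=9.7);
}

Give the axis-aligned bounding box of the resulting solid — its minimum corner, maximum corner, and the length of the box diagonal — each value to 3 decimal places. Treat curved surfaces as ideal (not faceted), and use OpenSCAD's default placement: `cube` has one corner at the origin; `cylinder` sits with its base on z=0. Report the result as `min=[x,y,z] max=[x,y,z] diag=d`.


A = translate([-12.6, -6.7, 4.2]) cylinder(h=3.6, r=9.7) → bbox [-22.3,-16.4,4.2] .. [-2.9,3,7.8]
B = cube([8.1, 8.2, 1.9]) → bbox [0,0,0] .. [8.1,8.2,1.9]
lo = A.lo+B.lo = [-22.3+0, -16.4+0, 4.2+0] = [-22.300,-16.400,4.200]
hi = A.hi+B.hi = [-2.9+8.1, 3+8.2, 7.8+1.9] = [5.200,11.200,9.700]
diag = √(27.5²+27.6²+5.5²) = √1548.26 = 39.348

min=[-22.300,-16.400,4.200] max=[5.200,11.200,9.700] diag=39.348


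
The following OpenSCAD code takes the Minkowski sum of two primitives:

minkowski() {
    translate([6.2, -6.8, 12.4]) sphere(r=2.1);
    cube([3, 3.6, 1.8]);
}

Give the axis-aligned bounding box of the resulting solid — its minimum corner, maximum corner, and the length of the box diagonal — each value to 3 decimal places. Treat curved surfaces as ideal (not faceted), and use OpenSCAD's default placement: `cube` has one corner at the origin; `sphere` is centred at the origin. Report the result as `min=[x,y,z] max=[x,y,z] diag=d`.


A = translate([6.2, -6.8, 12.4]) sphere(r=2.1) → bbox [4.1,-8.9,10.3] .. [8.3,-4.7,14.5]
B = cube([3, 3.6, 1.8]) → bbox [0,0,0] .. [3,3.6,1.8]
lo = A.lo+B.lo = [4.1+0, -8.9+0, 10.3+0] = [4.100,-8.900,10.300]
hi = A.hi+B.hi = [8.3+3, -4.7+3.6, 14.5+1.8] = [11.300,-1.100,16.300]
diag = √(7.2²+7.8²+6²) = √148.68 = 12.193

min=[4.100,-8.900,10.300] max=[11.300,-1.100,16.300] diag=12.193


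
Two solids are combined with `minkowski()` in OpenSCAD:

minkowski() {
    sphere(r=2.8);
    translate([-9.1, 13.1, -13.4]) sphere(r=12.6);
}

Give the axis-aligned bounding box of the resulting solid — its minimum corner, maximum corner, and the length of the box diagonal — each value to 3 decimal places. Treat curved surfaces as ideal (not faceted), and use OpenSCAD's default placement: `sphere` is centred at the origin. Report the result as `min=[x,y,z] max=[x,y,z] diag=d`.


min=[-24.500,-2.300,-28.800] max=[6.300,28.500,2.000] diag=53.347

A = translate([-9.1, 13.1, -13.4]) sphere(r=12.6) → bbox [-21.7,0.5,-26] .. [3.5,25.7,-0.8]
B = sphere(r=2.8) → bbox [-2.8,-2.8,-2.8] .. [2.8,2.8,2.8]
lo = A.lo+B.lo = [-21.7-2.8, 0.5-2.8, -26-2.8] = [-24.500,-2.300,-28.800]
hi = A.hi+B.hi = [3.5+2.8, 25.7+2.8, -0.8+2.8] = [6.300,28.500,2.000]
diag = √(30.8²+30.8²+30.8²) = √2845.92 = 53.347


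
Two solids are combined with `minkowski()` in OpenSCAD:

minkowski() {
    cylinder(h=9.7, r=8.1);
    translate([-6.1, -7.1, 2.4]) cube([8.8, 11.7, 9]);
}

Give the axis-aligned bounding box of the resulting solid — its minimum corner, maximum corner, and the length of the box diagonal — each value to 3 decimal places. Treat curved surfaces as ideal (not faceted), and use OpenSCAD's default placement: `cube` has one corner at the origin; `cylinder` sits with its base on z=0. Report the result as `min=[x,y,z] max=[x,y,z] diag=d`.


A = translate([-6.1, -7.1, 2.4]) cube([8.8, 11.7, 9]) → bbox [-6.1,-7.1,2.4] .. [2.7,4.6,11.4]
B = cylinder(h=9.7, r=8.1) → bbox [-8.1,-8.1,0] .. [8.1,8.1,9.7]
lo = A.lo+B.lo = [-6.1-8.1, -7.1-8.1, 2.4+0] = [-14.200,-15.200,2.400]
hi = A.hi+B.hi = [2.7+8.1, 4.6+8.1, 11.4+9.7] = [10.800,12.700,21.100]
diag = √(25²+27.9²+18.7²) = √1753.1 = 41.870

min=[-14.200,-15.200,2.400] max=[10.800,12.700,21.100] diag=41.870
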